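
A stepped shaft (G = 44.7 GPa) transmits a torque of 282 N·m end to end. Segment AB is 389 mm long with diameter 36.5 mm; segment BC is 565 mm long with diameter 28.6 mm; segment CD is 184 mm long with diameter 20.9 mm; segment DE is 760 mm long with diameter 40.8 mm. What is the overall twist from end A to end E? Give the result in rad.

0.148 rad

J_AB = π(0.0365)⁴/32 = 1.74×10^-7 m⁴; J_BC = π(0.0286)⁴/32 = 6.57×10^-8 m⁴; J_CD = π(0.0209)⁴/32 = 1.87×10^-8 m⁴; J_DE = π(0.0408)⁴/32 = 2.72×10^-7 m⁴.
θ = (T/G)·Σ L_i/J_i = (282.0/44.7×10⁹)·(0.389/1.74×10^-7 + 0.565/6.57×10^-8 + 0.184/1.87×10^-8 + 0.760/2.72×10^-7) = 0.1479 rad.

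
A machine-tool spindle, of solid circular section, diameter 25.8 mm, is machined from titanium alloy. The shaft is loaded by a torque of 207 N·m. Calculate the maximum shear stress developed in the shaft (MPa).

61.4 MPa

J = πd⁴/32 = π(0.0258)⁴/32 = 4.350×10^-8 m⁴.
τ_max = T·r/J = 207.0 × 0.0129 / 4.350×10^-8 = 6.139×10^7 Pa.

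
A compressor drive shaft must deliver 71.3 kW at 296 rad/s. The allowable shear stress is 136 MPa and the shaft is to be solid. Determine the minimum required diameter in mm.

20.8 mm

ω = 296 rad/s, so T = P/ω = 71.3×10³ / 296.0 = 240.9 N·m.
For a solid shaft τ_max = 16T/(πd³), so d = (16T/(π τ_allow))^(1/3) = (16·240.9/(π·1.36×10^8))^(1/3) = 0.02082 m.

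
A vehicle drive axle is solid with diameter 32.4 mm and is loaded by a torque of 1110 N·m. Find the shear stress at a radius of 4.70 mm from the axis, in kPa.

J = πd⁴/32 = π(0.0324)⁴/32 = 1.082×10^-7 m⁴.
Shear stress varies linearly with radius: τ = T·r/J = 1110 × 0.00470 / 1.082×10^-7 = 4.822×10^7 Pa.

48200 kPa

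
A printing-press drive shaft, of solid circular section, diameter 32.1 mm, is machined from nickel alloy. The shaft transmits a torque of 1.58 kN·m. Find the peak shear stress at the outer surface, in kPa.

J = πd⁴/32 = π(0.0321)⁴/32 = 1.042×10^-7 m⁴.
τ_max = T·r/J = 1580 × 0.0161 / 1.042×10^-7 = 2.433×10^8 Pa.

243000 kPa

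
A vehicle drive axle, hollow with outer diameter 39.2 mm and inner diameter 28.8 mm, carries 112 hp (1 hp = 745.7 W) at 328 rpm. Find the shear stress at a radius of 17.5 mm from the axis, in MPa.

ω = 2π·328/60 = 34.35 rad/s, so T = P/ω = 112×745.7 / 34.35 = 2432 N·m.
J = π(d_o⁴ − d_i⁴)/32 = π(0.0392⁴ − 0.0288⁴)/32 = 1.643×10^-7 m⁴.
Shear stress varies linearly with radius: τ = T·r/J = 2432 × 0.0175 / 1.643×10^-7 = 2.590×10^8 Pa.

259 MPa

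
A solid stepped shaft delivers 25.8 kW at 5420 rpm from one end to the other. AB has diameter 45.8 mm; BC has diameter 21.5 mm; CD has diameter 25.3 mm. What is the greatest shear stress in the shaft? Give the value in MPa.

23.3 MPa

ω = 2π·5420/60 = 567.6 rad/s, so T = P/ω = 25.8×10³ / 567.6 = 45.46 N·m.
Under the same torque, τ_max = 16T/(πd³) is largest where d is smallest — segment BC (d = 21.5 mm).
τ_max = 16·45.46/(π·(0.0215)³) = 2.329×10^7 Pa.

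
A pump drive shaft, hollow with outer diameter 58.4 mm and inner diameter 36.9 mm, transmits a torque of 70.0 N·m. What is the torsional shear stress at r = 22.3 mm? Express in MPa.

1.63 MPa

J = π(d_o⁴ − d_i⁴)/32 = π(0.0584⁴ − 0.0369⁴)/32 = 9.599×10^-7 m⁴.
Shear stress varies linearly with radius: τ = T·r/J = 70.00 × 0.0223 / 9.599×10^-7 = 1.626×10^6 Pa.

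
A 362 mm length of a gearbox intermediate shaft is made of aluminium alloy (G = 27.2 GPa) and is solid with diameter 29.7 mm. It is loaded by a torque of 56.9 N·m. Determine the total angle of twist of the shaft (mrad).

9.91 mrad

J = πd⁴/32 = π(0.0297)⁴/32 = 7.639×10^-8 m⁴.
θ = T·L/(G·J) = 56.90 × 0.362 / (27.2×10⁹ × 7.639×10^-8) = 9.913×10^-3 rad.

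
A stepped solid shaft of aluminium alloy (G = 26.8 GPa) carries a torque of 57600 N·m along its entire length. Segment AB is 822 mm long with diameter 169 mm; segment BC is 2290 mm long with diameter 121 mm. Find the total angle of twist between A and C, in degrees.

14.7°

J_AB = π(0.169)⁴/32 = 8.01×10^-5 m⁴; J_BC = π(0.121)⁴/32 = 2.10×10^-5 m⁴.
θ = (T/G)·Σ L_i/J_i = (57600/26.8×10⁹)·(0.822/8.01×10^-5 + 2.29/2.10×10^-5) = 0.2559 rad.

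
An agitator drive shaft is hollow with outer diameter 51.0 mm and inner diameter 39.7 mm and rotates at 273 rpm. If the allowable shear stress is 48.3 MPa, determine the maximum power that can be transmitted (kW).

22.8 kW

J = π(d_o⁴ − d_i⁴)/32 = π(0.0510⁴ − 0.0397⁴)/32 = 4.203×10^-7 m⁴.
T_max = τ_allow·J/r = 4.83×10^7 × 4.203×10^-7 / 0.0255 = 796.1 N·m.
ω = 2π·273/60 = 28.59 rad/s, so P_max = T_max·ω = 2.276×10^4 W.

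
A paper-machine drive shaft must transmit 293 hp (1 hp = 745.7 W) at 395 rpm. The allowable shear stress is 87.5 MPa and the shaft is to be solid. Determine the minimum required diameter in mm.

67.5 mm

ω = 2π·395/60 = 41.36 rad/s, so T = P/ω = 293×745.7 / 41.36 = 5282 N·m.
For a solid shaft τ_max = 16T/(πd³), so d = (16T/(π τ_allow))^(1/3) = (16·5282/(π·8.75×10^7))^(1/3) = 0.06749 m.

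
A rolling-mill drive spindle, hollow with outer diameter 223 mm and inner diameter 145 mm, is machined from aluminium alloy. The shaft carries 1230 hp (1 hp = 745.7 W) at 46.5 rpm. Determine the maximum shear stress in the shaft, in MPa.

105 MPa

ω = 2π·46.5/60 = 4.869 rad/s, so T = P/ω = 1230×745.7 / 4.869 = 188400 N·m.
J = π(d_o⁴ − d_i⁴)/32 = π(0.223⁴ − 0.145⁴)/32 = 1.994×10^-4 m⁴.
τ_max = T·r/J = 188400 × 0.112 / 1.994×10^-4 = 1.053×10^8 Pa.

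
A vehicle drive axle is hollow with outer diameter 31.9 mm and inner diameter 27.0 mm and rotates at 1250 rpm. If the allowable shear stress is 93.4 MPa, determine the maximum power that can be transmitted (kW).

J = π(d_o⁴ − d_i⁴)/32 = π(0.0319⁴ − 0.0270⁴)/32 = 4.949×10^-8 m⁴.
T_max = τ_allow·J/r = 9.34×10^7 × 4.949×10^-8 / 0.0159 = 289.8 N·m.
ω = 2π·1250/60 = 130.9 rad/s, so P_max = T_max·ω = 3.793×10^4 W.

37.9 kW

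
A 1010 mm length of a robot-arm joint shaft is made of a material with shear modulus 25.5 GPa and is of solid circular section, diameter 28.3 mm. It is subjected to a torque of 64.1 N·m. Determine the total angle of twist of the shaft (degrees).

2.31°

J = πd⁴/32 = π(0.0283)⁴/32 = 6.297×10^-8 m⁴.
θ = T·L/(G·J) = 64.10 × 1.01 / (25.5×10⁹ × 6.297×10^-8) = 0.04032 rad.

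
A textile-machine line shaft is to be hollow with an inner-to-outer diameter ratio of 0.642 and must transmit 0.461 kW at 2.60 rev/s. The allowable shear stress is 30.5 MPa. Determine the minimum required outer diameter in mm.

ω = 2π·2.60 = 16.34 rad/s, so T = P/ω = 0.461×10³ / 16.34 = 28.22 N·m.
For a hollow shaft with d_i/d_o = 0.642: τ_max = 16T/(π d_o³ (1−k⁴)), so d_o = [16T/(π τ_allow (1−k⁴))]^(1/3) = [16·28.22/(π·3.05×10^7·0.8301)]^(1/3) = 0.01784 m.

17.8 mm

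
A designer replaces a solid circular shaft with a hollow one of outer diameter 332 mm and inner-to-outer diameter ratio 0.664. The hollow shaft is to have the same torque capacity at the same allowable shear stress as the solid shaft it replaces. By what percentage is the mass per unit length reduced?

35.4 %

Equal τ_max and T ⇒ the solid shaft needs d_s³ = d_o³(1−k⁴), so d_s = 332·(1−0.664⁴)^(1/3) = 308.9 mm.
Area ratio A_h/A_s = d_o²(1−k²)/d_s² = (1−k²)/(1−k⁴)^(2/3) = 0.6458.
Mass saving = 1 − 0.6458 = 35.4 %.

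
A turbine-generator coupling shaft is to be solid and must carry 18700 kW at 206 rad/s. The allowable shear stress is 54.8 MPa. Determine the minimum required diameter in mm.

204 mm

ω = 206 rad/s, so T = P/ω = 18700×10³ / 206.0 = 90780 N·m.
For a solid shaft τ_max = 16T/(πd³), so d = (16T/(π τ_allow))^(1/3) = (16·90780/(π·5.48×10^7))^(1/3) = 0.2036 m.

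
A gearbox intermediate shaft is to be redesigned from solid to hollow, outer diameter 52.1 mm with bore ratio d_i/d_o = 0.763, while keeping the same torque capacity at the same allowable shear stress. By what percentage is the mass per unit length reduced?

44.9 %

Equal τ_max and T ⇒ the solid shaft needs d_s³ = d_o³(1−k⁴), so d_s = 52.1·(1−0.763⁴)^(1/3) = 45.39 mm.
Area ratio A_h/A_s = d_o²(1−k²)/d_s² = (1−k²)/(1−k⁴)^(2/3) = 0.5506.
Mass saving = 1 − 0.5506 = 44.9 %.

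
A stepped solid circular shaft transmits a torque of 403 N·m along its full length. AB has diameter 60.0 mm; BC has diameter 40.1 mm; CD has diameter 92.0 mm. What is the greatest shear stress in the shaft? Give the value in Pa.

3.18e7 Pa

Under the same torque, τ_max = 16T/(πd³) is largest where d is smallest — segment BC (d = 40.1 mm).
τ_max = 16·403.0/(π·(0.0401)³) = 3.183×10^7 Pa.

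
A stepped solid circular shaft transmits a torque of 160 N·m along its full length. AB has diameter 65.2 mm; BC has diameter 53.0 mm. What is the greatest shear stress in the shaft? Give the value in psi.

Under the same torque, τ_max = 16T/(πd³) is largest where d is smallest — segment BC (d = 53.0 mm).
τ_max = 16·160.0/(π·(0.0530)³) = 5.473×10^6 Pa.

794 psi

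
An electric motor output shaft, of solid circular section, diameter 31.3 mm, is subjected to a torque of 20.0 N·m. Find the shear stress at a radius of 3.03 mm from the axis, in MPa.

J = πd⁴/32 = π(0.0313)⁴/32 = 9.423×10^-8 m⁴.
Shear stress varies linearly with radius: τ = T·r/J = 20.00 × 0.00303 / 9.423×10^-8 = 6.431×10^5 Pa.

0.643 MPa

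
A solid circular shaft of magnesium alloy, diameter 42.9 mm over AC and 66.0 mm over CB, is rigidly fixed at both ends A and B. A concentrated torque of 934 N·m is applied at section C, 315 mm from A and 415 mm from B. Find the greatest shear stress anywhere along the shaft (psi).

1940 psi

Compatibility: T_A·a/J_AC = T_B·b/J_CB with T_A + T_B = T₀.
J_AC = 3.33×10^-7 m⁴, J_CB = 1.86×10^-6 m⁴, so T_A = T₀·(J_AC/a)/((J_AC/a)+(J_CB/b)) = 177.8 N·m, T_B = 756.2 N·m.
τ in each portion: τ_AC = 1.15×10^7 Pa, τ_CB = 1.34×10^7 Pa; maximum is in CB.
τ_max = T_CB·r/J = 756.2·0.0330/1.86×10^-6 = 1.340×10^7 Pa.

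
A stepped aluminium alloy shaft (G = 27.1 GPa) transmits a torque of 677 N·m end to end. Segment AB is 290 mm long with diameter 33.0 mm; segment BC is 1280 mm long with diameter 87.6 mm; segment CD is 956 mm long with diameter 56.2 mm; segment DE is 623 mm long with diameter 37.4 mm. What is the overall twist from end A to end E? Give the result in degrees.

J_AB = π(0.0330)⁴/32 = 1.16×10^-7 m⁴; J_BC = π(0.0876)⁴/32 = 5.78×10^-6 m⁴; J_CD = π(0.0562)⁴/32 = 9.79×10^-7 m⁴; J_DE = π(0.0374)⁴/32 = 1.92×10^-7 m⁴.
θ = (T/G)·Σ L_i/J_i = (677.0/27.1×10⁹)·(0.290/1.16×10^-7 + 1.28/5.78×10^-6 + 0.956/9.79×10^-7 + 0.623/1.92×10^-7) = 0.1732 rad.

9.92°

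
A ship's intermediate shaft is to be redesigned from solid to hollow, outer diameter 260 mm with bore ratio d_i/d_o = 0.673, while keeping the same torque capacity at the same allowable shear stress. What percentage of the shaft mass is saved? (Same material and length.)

Equal τ_max and T ⇒ the solid shaft needs d_s³ = d_o³(1−k⁴), so d_s = 260·(1−0.673⁴)^(1/3) = 240.8 mm.
Area ratio A_h/A_s = d_o²(1−k²)/d_s² = (1−k²)/(1−k⁴)^(2/3) = 0.6376.
Mass saving = 1 − 0.6376 = 36.2 %.

36.2 %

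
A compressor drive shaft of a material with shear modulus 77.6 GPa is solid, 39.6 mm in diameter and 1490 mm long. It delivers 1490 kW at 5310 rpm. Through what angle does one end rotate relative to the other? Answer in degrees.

12.2°

ω = 2π·5310/60 = 556.1 rad/s, so T = P/ω = 1490×10³ / 556.1 = 2680 N·m.
J = πd⁴/32 = π(0.0396)⁴/32 = 2.414×10^-7 m⁴.
θ = T·L/(G·J) = 2680 × 1.49 / (77.6×10⁹ × 2.414×10^-7) = 0.2131 rad.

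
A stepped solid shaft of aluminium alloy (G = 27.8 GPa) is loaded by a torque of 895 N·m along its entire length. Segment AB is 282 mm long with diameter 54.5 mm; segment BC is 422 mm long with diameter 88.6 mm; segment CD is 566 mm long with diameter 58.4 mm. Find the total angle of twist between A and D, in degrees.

J_AB = π(0.0545)⁴/32 = 8.66×10^-7 m⁴; J_BC = π(0.0886)⁴/32 = 6.05×10^-6 m⁴; J_CD = π(0.0584)⁴/32 = 1.14×10^-6 m⁴.
θ = (T/G)·Σ L_i/J_i = (895.0/27.8×10⁹)·(0.282/8.66×10^-7 + 0.422/6.05×10^-6 + 0.566/1.14×10^-6) = 0.02868 rad.

1.64°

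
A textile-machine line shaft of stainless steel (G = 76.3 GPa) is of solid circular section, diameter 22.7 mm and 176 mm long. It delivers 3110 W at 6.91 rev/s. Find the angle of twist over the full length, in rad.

0.00634 rad

ω = 2π·6.91 = 43.42 rad/s, so T = P/ω = 3110 / 43.42 = 71.63 N·m.
J = πd⁴/32 = π(0.0227)⁴/32 = 2.607×10^-8 m⁴.
θ = T·L/(G·J) = 71.63 × 0.176 / (76.3×10⁹ × 2.607×10^-8) = 6.339×10^-3 rad.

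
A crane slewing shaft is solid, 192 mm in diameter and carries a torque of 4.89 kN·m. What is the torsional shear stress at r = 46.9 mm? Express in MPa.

J = πd⁴/32 = π(0.192)⁴/32 = 1.334×10^-4 m⁴.
Shear stress varies linearly with radius: τ = T·r/J = 4890 × 0.0469 / 1.334×10^-4 = 1.719×10^6 Pa.

1.72 MPa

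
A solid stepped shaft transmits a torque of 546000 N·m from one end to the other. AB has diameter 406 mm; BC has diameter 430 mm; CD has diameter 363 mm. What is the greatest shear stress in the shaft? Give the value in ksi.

Under the same torque, τ_max = 16T/(πd³) is largest where d is smallest — segment CD (d = 363 mm).
τ_max = 16·546000/(π·(0.363)³) = 5.814×10^7 Pa.

8.43 ksi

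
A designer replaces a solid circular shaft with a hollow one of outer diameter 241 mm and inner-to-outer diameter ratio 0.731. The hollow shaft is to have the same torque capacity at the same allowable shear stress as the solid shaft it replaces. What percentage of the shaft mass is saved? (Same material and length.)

41.7 %

Equal τ_max and T ⇒ the solid shaft needs d_s³ = d_o³(1−k⁴), so d_s = 241·(1−0.731⁴)^(1/3) = 215.4 mm.
Area ratio A_h/A_s = d_o²(1−k²)/d_s² = (1−k²)/(1−k⁴)^(2/3) = 0.5826.
Mass saving = 1 − 0.5826 = 41.7 %.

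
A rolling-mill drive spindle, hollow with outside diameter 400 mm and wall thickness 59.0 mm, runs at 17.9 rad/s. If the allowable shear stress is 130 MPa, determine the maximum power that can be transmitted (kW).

J = π(d_o⁴ − d_i⁴)/32 = π(0.400⁴ − 0.282⁴)/32 = 1.892×10^-3 m⁴.
T_max = τ_allow·J/r = 1.30×10^8 × 1.892×10^-3 / 0.200 = 1.230e6 N·m.
ω = 17.9 rad/s, so P_max = T_max·ω = 2.202×10^7 W.

22000 kW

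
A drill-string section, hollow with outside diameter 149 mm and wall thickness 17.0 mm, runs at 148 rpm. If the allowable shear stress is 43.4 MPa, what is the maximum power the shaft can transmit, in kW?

282 kW

J = π(d_o⁴ − d_i⁴)/32 = π(0.149⁴ − 0.115⁴)/32 = 3.122×10^-5 m⁴.
T_max = τ_allow·J/r = 4.34×10^7 × 3.122×10^-5 / 0.0745 = 18190 N·m.
ω = 2π·148/60 = 15.50 rad/s, so P_max = T_max·ω = 2.819×10^5 W.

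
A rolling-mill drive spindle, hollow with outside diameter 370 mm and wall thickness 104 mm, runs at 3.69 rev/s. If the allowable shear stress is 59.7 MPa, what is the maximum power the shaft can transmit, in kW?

13300 kW

J = π(d_o⁴ − d_i⁴)/32 = π(0.370⁴ − 0.162⁴)/32 = 1.772×10^-3 m⁴.
T_max = τ_allow·J/r = 5.97×10^7 × 1.772×10^-3 / 0.185 = 571900 N·m.
ω = 2π·3.69 = 23.18 rad/s, so P_max = T_max·ω = 1.326×10^7 W.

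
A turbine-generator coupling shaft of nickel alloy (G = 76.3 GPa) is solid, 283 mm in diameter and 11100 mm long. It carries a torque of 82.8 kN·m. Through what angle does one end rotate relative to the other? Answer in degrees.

J = πd⁴/32 = π(0.283)⁴/32 = 6.297×10^-4 m⁴.
θ = T·L/(G·J) = 82800 × 11.1 / (76.3×10⁹ × 6.297×10^-4) = 0.01913 rad.

1.10°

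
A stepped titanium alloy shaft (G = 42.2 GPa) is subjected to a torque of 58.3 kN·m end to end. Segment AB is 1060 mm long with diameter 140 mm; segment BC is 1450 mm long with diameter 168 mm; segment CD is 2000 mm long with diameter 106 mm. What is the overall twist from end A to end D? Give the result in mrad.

J_AB = π(0.140)⁴/32 = 3.77×10^-5 m⁴; J_BC = π(0.168)⁴/32 = 7.82×10^-5 m⁴; J_CD = π(0.106)⁴/32 = 1.24×10^-5 m⁴.
θ = (T/G)·Σ L_i/J_i = (58300/42.2×10⁹)·(1.06/3.77×10^-5 + 1.45/7.82×10^-5 + 2.00/1.24×10^-5) = 0.2874 rad.

287 mrad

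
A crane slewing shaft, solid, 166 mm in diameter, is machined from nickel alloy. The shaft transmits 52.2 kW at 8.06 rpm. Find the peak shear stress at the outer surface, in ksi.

9.99 ksi

ω = 2π·8.06/60 = 0.8440 rad/s, so T = P/ω = 52.2×10³ / 0.8440 = 61850 N·m.
J = πd⁴/32 = π(0.166)⁴/32 = 7.455×10^-5 m⁴.
τ_max = T·r/J = 61850 × 0.0830 / 7.455×10^-5 = 6.886×10^7 Pa.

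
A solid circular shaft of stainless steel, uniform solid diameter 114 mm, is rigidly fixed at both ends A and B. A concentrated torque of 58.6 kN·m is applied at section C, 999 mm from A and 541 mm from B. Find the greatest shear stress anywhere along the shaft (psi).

19000 psi

With uniform GJ and both ends fixed, compatibility θ_AC = θ_CB gives T_A·a = T_B·b, together with T_A + T_B = T₀.
T_A = T₀·b/(a+b) = 58600·541/1540 = 20590 N·m; T_B = 38010 N·m.
τ in each portion: τ_AC = 7.08×10^7 Pa, τ_CB = 1.31×10^8 Pa; maximum is in CB.
τ_max = T_CB·r/J = 38010·0.0570/1.66×10^-5 = 1.307×10^8 Pa.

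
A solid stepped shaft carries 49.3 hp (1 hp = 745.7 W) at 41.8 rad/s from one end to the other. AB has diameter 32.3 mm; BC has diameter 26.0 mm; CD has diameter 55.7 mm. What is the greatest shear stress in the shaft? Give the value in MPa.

ω = 41.8 rad/s, so T = P/ω = 49.3×745.7 / 41.80 = 879.5 N·m.
Under the same torque, τ_max = 16T/(πd³) is largest where d is smallest — segment BC (d = 26.0 mm).
τ_max = 16·879.5/(π·(0.0260)³) = 2.549×10^8 Pa.

255 MPa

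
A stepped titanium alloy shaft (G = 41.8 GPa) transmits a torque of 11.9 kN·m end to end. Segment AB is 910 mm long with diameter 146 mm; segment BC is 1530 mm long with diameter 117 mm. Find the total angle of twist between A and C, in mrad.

29.5 mrad

J_AB = π(0.146)⁴/32 = 4.46×10^-5 m⁴; J_BC = π(0.117)⁴/32 = 1.84×10^-5 m⁴.
θ = (T/G)·Σ L_i/J_i = (11900/41.8×10⁹)·(0.910/4.46×10^-5 + 1.53/1.84×10^-5) = 0.02948 rad.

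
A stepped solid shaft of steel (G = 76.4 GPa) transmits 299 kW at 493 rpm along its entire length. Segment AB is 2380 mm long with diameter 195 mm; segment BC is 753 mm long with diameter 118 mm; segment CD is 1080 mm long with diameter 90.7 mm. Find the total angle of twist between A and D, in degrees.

0.951°

ω = 2π·493/60 = 51.63 rad/s, so T = P/ω = 299×10³ / 51.63 = 5792 N·m.
J_AB = π(0.195)⁴/32 = 1.42×10^-4 m⁴; J_BC = π(0.118)⁴/32 = 1.90×10^-5 m⁴; J_CD = π(0.0907)⁴/32 = 6.64×10^-6 m⁴.
θ = (T/G)·Σ L_i/J_i = (5792/76.4×10⁹)·(2.38/1.42×10^-4 + 0.753/1.90×10^-5 + 1.08/6.64×10^-6) = 0.01659 rad.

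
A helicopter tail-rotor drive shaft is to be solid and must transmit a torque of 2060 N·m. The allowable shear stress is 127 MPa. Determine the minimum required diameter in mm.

43.6 mm

For a solid shaft τ_max = 16T/(πd³), so d = (16T/(π τ_allow))^(1/3) = (16·2060/(π·1.27×10^8))^(1/3) = 0.04355 m.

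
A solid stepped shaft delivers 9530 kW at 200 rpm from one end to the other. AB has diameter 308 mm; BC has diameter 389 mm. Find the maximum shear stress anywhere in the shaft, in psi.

11500 psi

ω = 2π·200/60 = 20.94 rad/s, so T = P/ω = 9530×10³ / 20.94 = 455000 N·m.
Under the same torque, τ_max = 16T/(πd³) is largest where d is smallest — segment AB (d = 308 mm).
τ_max = 16·455000/(π·(0.308)³) = 7.931×10^7 Pa.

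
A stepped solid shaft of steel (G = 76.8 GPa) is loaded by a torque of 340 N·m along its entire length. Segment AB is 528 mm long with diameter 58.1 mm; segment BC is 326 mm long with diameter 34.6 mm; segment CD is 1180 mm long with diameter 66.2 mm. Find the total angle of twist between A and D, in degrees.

J_AB = π(0.0581)⁴/32 = 1.12×10^-6 m⁴; J_BC = π(0.0346)⁴/32 = 1.41×10^-7 m⁴; J_CD = π(0.0662)⁴/32 = 1.89×10^-6 m⁴.
θ = (T/G)·Σ L_i/J_i = (340.0/76.8×10⁹)·(0.528/1.12×10^-6 + 0.326/1.41×10^-7 + 1.18/1.89×10^-6) = 0.01512 rad.

0.866°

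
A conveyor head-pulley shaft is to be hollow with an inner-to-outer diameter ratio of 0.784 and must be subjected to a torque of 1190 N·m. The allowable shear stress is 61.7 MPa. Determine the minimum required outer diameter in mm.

54.0 mm

For a hollow shaft with d_i/d_o = 0.784: τ_max = 16T/(π d_o³ (1−k⁴)), so d_o = [16T/(π τ_allow (1−k⁴))]^(1/3) = [16·1190/(π·6.17×10^7·0.6222)]^(1/3) = 0.05405 m.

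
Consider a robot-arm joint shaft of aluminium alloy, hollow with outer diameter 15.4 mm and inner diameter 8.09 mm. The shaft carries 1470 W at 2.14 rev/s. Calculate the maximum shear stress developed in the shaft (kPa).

165000 kPa

ω = 2π·2.14 = 13.45 rad/s, so T = P/ω = 1470 / 13.45 = 109.3 N·m.
J = π(d_o⁴ − d_i⁴)/32 = π(0.0154⁴ − 0.00809⁴)/32 = 5.101×10^-9 m⁴.
τ_max = T·r/J = 109.3 × 0.00770 / 5.101×10^-9 = 1.650×10^8 Pa.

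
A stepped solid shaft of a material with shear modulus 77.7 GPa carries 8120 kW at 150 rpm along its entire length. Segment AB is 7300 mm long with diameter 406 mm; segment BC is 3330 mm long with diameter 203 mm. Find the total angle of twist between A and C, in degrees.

8.66°

ω = 2π·150/60 = 15.71 rad/s, so T = P/ω = 8120×10³ / 15.71 = 516900 N·m.
J_AB = π(0.406)⁴/32 = 2.67×10^-3 m⁴; J_BC = π(0.203)⁴/32 = 1.67×10^-4 m⁴.
θ = (T/G)·Σ L_i/J_i = (516900/77.7×10⁹)·(7.30/2.67×10^-3 + 3.33/1.67×10^-4) = 0.1511 rad.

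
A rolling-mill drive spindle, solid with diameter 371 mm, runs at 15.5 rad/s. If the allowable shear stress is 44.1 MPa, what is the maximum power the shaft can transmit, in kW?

J = πd⁴/32 = π(0.371)⁴/32 = 1.860×10^-3 m⁴.
T_max = τ_allow·J/r = 4.41×10^7 × 1.860×10^-3 / 0.185 = 442200 N·m.
ω = 15.5 rad/s, so P_max = T_max·ω = 6.854×10^6 W.

6850 kW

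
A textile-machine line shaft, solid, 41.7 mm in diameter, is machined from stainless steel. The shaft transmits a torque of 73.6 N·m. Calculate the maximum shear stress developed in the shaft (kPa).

J = πd⁴/32 = π(0.0417)⁴/32 = 2.969×10^-7 m⁴.
τ_max = T·r/J = 73.60 × 0.0209 / 2.969×10^-7 = 5.169×10^6 Pa.

5170 kPa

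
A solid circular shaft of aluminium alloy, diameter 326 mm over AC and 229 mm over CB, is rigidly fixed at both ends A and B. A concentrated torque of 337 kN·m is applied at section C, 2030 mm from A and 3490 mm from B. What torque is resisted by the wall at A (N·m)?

295000 N·m

Compatibility: T_A·a/J_AC = T_B·b/J_CB with T_A + T_B = T₀.
J_AC = 1.11×10^-3 m⁴, J_CB = 2.70×10^-4 m⁴, so T_A = T₀·(J_AC/a)/((J_AC/a)+(J_CB/b)) = 295200 N·m, T_B = 41810 N·m.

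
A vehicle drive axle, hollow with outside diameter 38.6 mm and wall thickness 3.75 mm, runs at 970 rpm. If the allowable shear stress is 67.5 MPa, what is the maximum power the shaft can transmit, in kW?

J = π(d_o⁴ − d_i⁴)/32 = π(0.0386⁴ − 0.0311⁴)/32 = 1.261×10^-7 m⁴.
T_max = τ_allow·J/r = 6.75×10^7 × 1.261×10^-7 / 0.0193 = 441.0 N·m.
ω = 2π·970/60 = 101.6 rad/s, so P_max = T_max·ω = 4.480×10^4 W.

44.8 kW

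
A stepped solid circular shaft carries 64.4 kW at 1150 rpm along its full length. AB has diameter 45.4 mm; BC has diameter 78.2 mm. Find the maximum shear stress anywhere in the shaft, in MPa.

ω = 2π·1150/60 = 120.4 rad/s, so T = P/ω = 64.4×10³ / 120.4 = 534.8 N·m.
Under the same torque, τ_max = 16T/(πd³) is largest where d is smallest — segment AB (d = 45.4 mm).
τ_max = 16·534.8/(π·(0.0454)³) = 2.910×10^7 Pa.

29.1 MPa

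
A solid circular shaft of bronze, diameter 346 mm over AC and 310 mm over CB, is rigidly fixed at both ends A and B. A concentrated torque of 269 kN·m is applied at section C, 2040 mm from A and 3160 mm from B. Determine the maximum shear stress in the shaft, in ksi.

Compatibility: T_A·a/J_AC = T_B·b/J_CB with T_A + T_B = T₀.
J_AC = 1.41×10^-3 m⁴, J_CB = 9.07×10^-4 m⁴, so T_A = T₀·(J_AC/a)/((J_AC/a)+(J_CB/b)) = 190000 N·m, T_B = 79030 N·m.
τ in each portion: τ_AC = 2.34×10^7 Pa, τ_CB = 1.35×10^7 Pa; maximum is in AC.
τ_max = T_AC·r/J = 190000·0.173/1.41×10^-3 = 2.336×10^7 Pa.

3.39 ksi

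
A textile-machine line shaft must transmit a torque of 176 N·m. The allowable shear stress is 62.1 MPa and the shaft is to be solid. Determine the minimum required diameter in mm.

For a solid shaft τ_max = 16T/(πd³), so d = (16T/(π τ_allow))^(1/3) = (16·176.0/(π·6.21×10^7))^(1/3) = 0.02435 m.

24.3 mm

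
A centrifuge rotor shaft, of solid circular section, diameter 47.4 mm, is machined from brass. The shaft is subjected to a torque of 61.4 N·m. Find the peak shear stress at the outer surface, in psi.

J = πd⁴/32 = π(0.0474)⁴/32 = 4.956×10^-7 m⁴.
τ_max = T·r/J = 61.40 × 0.0237 / 4.956×10^-7 = 2.936×10^6 Pa.

426 psi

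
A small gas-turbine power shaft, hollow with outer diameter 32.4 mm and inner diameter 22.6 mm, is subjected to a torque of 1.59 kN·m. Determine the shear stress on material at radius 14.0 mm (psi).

J = π(d_o⁴ − d_i⁴)/32 = π(0.0324⁴ − 0.0226⁴)/32 = 8.258×10^-8 m⁴.
Shear stress varies linearly with radius: τ = T·r/J = 1590 × 0.0140 / 8.258×10^-8 = 2.696×10^8 Pa.

39100 psi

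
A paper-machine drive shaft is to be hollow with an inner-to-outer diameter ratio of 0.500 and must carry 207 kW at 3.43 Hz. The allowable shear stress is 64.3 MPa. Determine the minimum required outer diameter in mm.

93.3 mm

ω = 2π·3.43 = 21.55 rad/s, so T = P/ω = 207×10³ / 21.55 = 9605 N·m.
For a hollow shaft with d_i/d_o = 0.500: τ_max = 16T/(π d_o³ (1−k⁴)), so d_o = [16T/(π τ_allow (1−k⁴))]^(1/3) = [16·9605/(π·6.43×10^7·0.9375)]^(1/3) = 0.09327 m.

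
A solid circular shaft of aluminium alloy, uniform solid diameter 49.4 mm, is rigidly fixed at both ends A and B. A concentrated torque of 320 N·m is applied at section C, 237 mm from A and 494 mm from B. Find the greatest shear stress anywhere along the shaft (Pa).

9.14e6 Pa

With uniform GJ and both ends fixed, compatibility θ_AC = θ_CB gives T_A·a = T_B·b, together with T_A + T_B = T₀.
T_A = T₀·b/(a+b) = 320.0·494/731.0 = 216.3 N·m; T_B = 103.7 N·m.
τ in each portion: τ_AC = 9.14×10^6 Pa, τ_CB = 4.38×10^6 Pa; maximum is in AC.
τ_max = T_AC·r/J = 216.3·0.0247/5.85×10^-7 = 9.136×10^6 Pa.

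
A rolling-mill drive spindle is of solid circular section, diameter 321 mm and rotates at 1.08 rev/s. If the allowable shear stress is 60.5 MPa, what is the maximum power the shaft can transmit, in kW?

2670 kW

J = πd⁴/32 = π(0.321)⁴/32 = 1.042×10^-3 m⁴.
T_max = τ_allow·J/r = 6.05×10^7 × 1.042×10^-3 / 0.161 = 392900 N·m.
ω = 2π·1.08 = 6.786 rad/s, so P_max = T_max·ω = 2.666×10^6 W.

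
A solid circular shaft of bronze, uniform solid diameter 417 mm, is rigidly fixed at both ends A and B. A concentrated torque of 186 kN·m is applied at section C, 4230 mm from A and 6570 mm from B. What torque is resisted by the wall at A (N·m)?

113000 N·m

With uniform GJ and both ends fixed, compatibility θ_AC = θ_CB gives T_A·a = T_B·b, together with T_A + T_B = T₀.
T_A = T₀·b/(a+b) = 186000·6570/10800 = 113100 N·m; T_B = 72850 N·m.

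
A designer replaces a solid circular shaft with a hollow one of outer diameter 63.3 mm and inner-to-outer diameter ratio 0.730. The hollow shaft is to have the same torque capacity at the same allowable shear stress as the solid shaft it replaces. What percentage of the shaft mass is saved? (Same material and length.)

Equal τ_max and T ⇒ the solid shaft needs d_s³ = d_o³(1−k⁴), so d_s = 63.3·(1−0.730⁴)^(1/3) = 56.63 mm.
Area ratio A_h/A_s = d_o²(1−k²)/d_s² = (1−k²)/(1−k⁴)^(2/3) = 0.5836.
Mass saving = 1 − 0.5836 = 41.6 %.

41.6 %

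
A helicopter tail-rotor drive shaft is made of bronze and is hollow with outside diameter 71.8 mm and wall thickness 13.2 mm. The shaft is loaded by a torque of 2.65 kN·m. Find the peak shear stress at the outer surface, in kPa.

J = π(d_o⁴ − d_i⁴)/32 = π(0.0718⁴ − 0.0454⁴)/32 = 2.192×10^-6 m⁴.
τ_max = T·r/J = 2650 × 0.0359 / 2.192×10^-6 = 4.340×10^7 Pa.

43400 kPa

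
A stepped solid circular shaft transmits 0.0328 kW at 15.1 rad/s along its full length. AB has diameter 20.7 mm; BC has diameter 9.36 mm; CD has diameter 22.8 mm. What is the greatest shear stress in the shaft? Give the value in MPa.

13.5 MPa

ω = 15.1 rad/s, so T = P/ω = 0.0328×10³ / 15.10 = 2.172 N·m.
Under the same torque, τ_max = 16T/(πd³) is largest where d is smallest — segment BC (d = 9.36 mm).
τ_max = 16·2.172/(π·(0.00936)³) = 1.349×10^7 Pa.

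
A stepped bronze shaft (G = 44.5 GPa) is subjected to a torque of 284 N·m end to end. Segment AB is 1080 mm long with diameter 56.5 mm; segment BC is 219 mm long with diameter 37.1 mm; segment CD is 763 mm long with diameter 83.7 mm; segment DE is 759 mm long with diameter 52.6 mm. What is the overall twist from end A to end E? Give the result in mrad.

J_AB = π(0.0565)⁴/32 = 1.00×10^-6 m⁴; J_BC = π(0.0371)⁴/32 = 1.86×10^-7 m⁴; J_CD = π(0.0837)⁴/32 = 4.82×10^-6 m⁴; J_DE = π(0.0526)⁴/32 = 7.52×10^-7 m⁴.
θ = (T/G)·Σ L_i/J_i = (284.0/44.5×10⁹)·(1.08/1.00×10^-6 + 0.219/1.86×10^-7 + 0.763/4.82×10^-6 + 0.759/7.52×10^-7) = 0.02186 rad.

21.9 mrad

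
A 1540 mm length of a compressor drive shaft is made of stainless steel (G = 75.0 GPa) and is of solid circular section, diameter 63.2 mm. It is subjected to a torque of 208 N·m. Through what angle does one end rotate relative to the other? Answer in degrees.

J = πd⁴/32 = π(0.0632)⁴/32 = 1.566×10^-6 m⁴.
θ = T·L/(G·J) = 208.0 × 1.54 / (75.0×10⁹ × 1.566×10^-6) = 2.727×10^-3 rad.

0.156°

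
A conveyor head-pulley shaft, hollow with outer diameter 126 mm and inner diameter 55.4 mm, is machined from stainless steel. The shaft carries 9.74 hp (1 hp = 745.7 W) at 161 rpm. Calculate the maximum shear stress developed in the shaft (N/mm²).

ω = 2π·161/60 = 16.86 rad/s, so T = P/ω = 9.74×745.7 / 16.86 = 430.8 N·m.
J = π(d_o⁴ − d_i⁴)/32 = π(0.126⁴ − 0.0554⁴)/32 = 2.382×10^-5 m⁴.
τ_max = T·r/J = 430.8 × 0.0630 / 2.382×10^-5 = 1.139×10^6 Pa.

1.14 N/mm²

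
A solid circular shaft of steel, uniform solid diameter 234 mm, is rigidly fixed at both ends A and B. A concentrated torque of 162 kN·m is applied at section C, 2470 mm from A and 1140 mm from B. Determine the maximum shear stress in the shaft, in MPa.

With uniform GJ and both ends fixed, compatibility θ_AC = θ_CB gives T_A·a = T_B·b, together with T_A + T_B = T₀.
T_A = T₀·b/(a+b) = 162000·1140/3610 = 51160 N·m; T_B = 110800 N·m.
τ in each portion: τ_AC = 2.03×10^7 Pa, τ_CB = 4.41×10^7 Pa; maximum is in CB.
τ_max = T_CB·r/J = 110800·0.117/2.94×10^-4 = 4.406×10^7 Pa.

44.1 MPa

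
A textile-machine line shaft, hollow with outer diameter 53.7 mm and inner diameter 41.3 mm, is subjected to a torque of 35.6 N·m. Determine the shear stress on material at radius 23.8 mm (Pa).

J = π(d_o⁴ − d_i⁴)/32 = π(0.0537⁴ − 0.0413⁴)/32 = 5.308×10^-7 m⁴.
Shear stress varies linearly with radius: τ = T·r/J = 35.60 × 0.0238 / 5.308×10^-7 = 1.596×10^6 Pa.

1.60e6 Pa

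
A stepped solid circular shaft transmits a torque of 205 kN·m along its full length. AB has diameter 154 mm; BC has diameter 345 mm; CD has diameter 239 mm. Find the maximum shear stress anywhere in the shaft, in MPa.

Under the same torque, τ_max = 16T/(πd³) is largest where d is smallest — segment AB (d = 154 mm).
τ_max = 16·205000/(π·(0.154)³) = 2.859×10^8 Pa.

286 MPa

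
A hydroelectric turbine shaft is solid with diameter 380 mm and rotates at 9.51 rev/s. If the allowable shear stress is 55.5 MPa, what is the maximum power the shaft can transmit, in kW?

J = πd⁴/32 = π(0.380)⁴/32 = 2.047×10^-3 m⁴.
T_max = τ_allow·J/r = 5.55×10^7 × 2.047×10^-3 / 0.190 = 598000 N·m.
ω = 2π·9.51 = 59.75 rad/s, so P_max = T_max·ω = 3.573×10^7 W.

35700 kW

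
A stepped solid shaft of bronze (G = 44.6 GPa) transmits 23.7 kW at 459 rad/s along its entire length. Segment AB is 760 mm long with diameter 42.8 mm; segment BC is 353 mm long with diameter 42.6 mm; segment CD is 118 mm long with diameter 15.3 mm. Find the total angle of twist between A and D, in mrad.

29.3 mrad

ω = 459 rad/s, so T = P/ω = 23.7×10³ / 459.0 = 51.63 N·m.
J_AB = π(0.0428)⁴/32 = 3.29×10^-7 m⁴; J_BC = π(0.0426)⁴/32 = 3.23×10^-7 m⁴; J_CD = π(0.0153)⁴/32 = 5.38×10^-9 m⁴.
θ = (T/G)·Σ L_i/J_i = (51.63/44.6×10⁹)·(0.760/3.29×10^-7 + 0.353/3.23×10^-7 + 0.118/5.38×10^-9) = 0.02933 rad.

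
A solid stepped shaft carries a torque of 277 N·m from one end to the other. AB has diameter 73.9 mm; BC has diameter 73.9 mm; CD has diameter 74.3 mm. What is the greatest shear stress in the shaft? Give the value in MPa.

3.50 MPa

Under the same torque, τ_max = 16T/(πd³) is largest where d is smallest — segment AB (d = 73.9 mm).
τ_max = 16·277.0/(π·(0.0739)³) = 3.496×10^6 Pa.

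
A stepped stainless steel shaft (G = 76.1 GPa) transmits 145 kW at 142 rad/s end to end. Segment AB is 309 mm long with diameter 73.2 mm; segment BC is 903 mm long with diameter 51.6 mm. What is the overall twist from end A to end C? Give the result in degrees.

ω = 142 rad/s, so T = P/ω = 145×10³ / 142.0 = 1021 N·m.
J_AB = π(0.0732)⁴/32 = 2.82×10^-6 m⁴; J_BC = π(0.0516)⁴/32 = 6.96×10^-7 m⁴.
θ = (T/G)·Σ L_i/J_i = (1021/76.1×10⁹)·(0.309/2.82×10^-6 + 0.903/6.96×10^-7) = 0.01888 rad.

1.08°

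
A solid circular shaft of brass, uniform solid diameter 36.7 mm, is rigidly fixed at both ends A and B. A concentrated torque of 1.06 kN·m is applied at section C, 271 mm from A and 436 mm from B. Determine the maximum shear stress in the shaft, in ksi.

With uniform GJ and both ends fixed, compatibility θ_AC = θ_CB gives T_A·a = T_B·b, together with T_A + T_B = T₀.
T_A = T₀·b/(a+b) = 1060·436/707.0 = 653.7 N·m; T_B = 406.3 N·m.
τ in each portion: τ_AC = 6.74×10^7 Pa, τ_CB = 4.19×10^7 Pa; maximum is in AC.
τ_max = T_AC·r/J = 653.7·0.0184/1.78×10^-7 = 6.735×10^7 Pa.

9.77 ksi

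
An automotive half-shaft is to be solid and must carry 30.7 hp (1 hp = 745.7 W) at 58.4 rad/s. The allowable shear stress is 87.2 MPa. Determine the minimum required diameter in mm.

28.4 mm

ω = 58.4 rad/s, so T = P/ω = 30.7×745.7 / 58.40 = 392.0 N·m.
For a solid shaft τ_max = 16T/(πd³), so d = (16T/(π τ_allow))^(1/3) = (16·392.0/(π·8.72×10^7))^(1/3) = 0.02840 m.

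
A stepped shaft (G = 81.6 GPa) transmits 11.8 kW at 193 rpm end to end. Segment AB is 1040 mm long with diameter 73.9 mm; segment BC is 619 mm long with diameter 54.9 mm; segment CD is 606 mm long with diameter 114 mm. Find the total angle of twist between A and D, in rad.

ω = 2π·193/60 = 20.21 rad/s, so T = P/ω = 11.8×10³ / 20.21 = 583.8 N·m.
J_AB = π(0.0739)⁴/32 = 2.93×10^-6 m⁴; J_BC = π(0.0549)⁴/32 = 8.92×10^-7 m⁴; J_CD = π(0.114)⁴/32 = 1.66×10^-5 m⁴.
θ = (T/G)·Σ L_i/J_i = (583.8/81.6×10⁹)·(1.04/2.93×10^-6 + 0.619/8.92×10^-7 + 0.606/1.66×10^-5) = 7.769×10^-3 rad.

0.00777 rad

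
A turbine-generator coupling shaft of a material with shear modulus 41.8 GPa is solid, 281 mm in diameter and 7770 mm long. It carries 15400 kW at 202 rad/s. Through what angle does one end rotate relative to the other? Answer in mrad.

ω = 202 rad/s, so T = P/ω = 15400×10³ / 202.0 = 76240 N·m.
J = πd⁴/32 = π(0.281)⁴/32 = 6.121×10^-4 m⁴.
θ = T·L/(G·J) = 76240 × 7.77 / (41.8×10⁹ × 6.121×10^-4) = 0.02315 rad.

23.2 mrad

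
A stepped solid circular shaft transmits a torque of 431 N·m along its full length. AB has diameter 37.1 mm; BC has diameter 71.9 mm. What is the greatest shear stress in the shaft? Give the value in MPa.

43.0 MPa

Under the same torque, τ_max = 16T/(πd³) is largest where d is smallest — segment AB (d = 37.1 mm).
τ_max = 16·431.0/(π·(0.0371)³) = 4.299×10^7 Pa.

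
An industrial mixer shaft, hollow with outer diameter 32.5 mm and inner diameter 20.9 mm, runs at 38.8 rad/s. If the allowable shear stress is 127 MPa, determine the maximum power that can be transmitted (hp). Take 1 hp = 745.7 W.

36.9 hp

J = π(d_o⁴ − d_i⁴)/32 = π(0.0325⁴ − 0.0209⁴)/32 = 9.080×10^-8 m⁴.
T_max = τ_allow·J/r = 1.27×10^8 × 9.080×10^-8 / 0.0163 = 709.6 N·m.
ω = 38.8 rad/s, so P_max = T_max·ω = 2.753×10^4 W.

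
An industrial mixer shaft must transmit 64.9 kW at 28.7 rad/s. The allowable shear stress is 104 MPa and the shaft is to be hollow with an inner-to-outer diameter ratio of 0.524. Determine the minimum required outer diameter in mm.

49.3 mm

ω = 28.7 rad/s, so T = P/ω = 64.9×10³ / 28.70 = 2261 N·m.
For a hollow shaft with d_i/d_o = 0.524: τ_max = 16T/(π d_o³ (1−k⁴)), so d_o = [16T/(π τ_allow (1−k⁴))]^(1/3) = [16·2261/(π·1.04×10^8·0.9246)]^(1/3) = 0.04929 m.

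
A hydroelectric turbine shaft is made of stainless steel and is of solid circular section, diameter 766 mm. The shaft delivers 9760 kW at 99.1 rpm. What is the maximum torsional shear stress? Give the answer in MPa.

ω = 2π·99.1/60 = 10.38 rad/s, so T = P/ω = 9760×10³ / 10.38 = 940500 N·m.
J = πd⁴/32 = π(0.766)⁴/32 = 0.03380 m⁴.
τ_max = T·r/J = 940500 × 0.383 / 0.03380 = 1.066×10^7 Pa.

10.7 MPa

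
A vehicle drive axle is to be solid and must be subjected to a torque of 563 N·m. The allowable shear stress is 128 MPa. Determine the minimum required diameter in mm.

For a solid shaft τ_max = 16T/(πd³), so d = (16T/(π τ_allow))^(1/3) = (16·563.0/(π·1.28×10^8))^(1/3) = 0.02819 m.

28.2 mm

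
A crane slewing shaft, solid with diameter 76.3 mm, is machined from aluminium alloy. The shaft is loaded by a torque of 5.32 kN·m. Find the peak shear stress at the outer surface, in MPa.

61.0 MPa

J = πd⁴/32 = π(0.0763)⁴/32 = 3.327×10^-6 m⁴.
τ_max = T·r/J = 5320 × 0.0381 / 3.327×10^-6 = 6.100×10^7 Pa.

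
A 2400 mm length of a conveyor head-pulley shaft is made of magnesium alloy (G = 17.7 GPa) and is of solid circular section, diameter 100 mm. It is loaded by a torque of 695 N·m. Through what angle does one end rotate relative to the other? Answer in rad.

J = πd⁴/32 = π(0.100)⁴/32 = 9.817×10^-6 m⁴.
θ = T·L/(G·J) = 695.0 × 2.40 / (17.7×10⁹ × 9.817×10^-6) = 9.599×10^-3 rad.

0.00960 rad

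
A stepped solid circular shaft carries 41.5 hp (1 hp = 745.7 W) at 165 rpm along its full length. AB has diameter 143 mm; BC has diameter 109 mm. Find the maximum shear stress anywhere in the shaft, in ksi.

1.02 ksi

ω = 2π·165/60 = 17.28 rad/s, so T = P/ω = 41.5×745.7 / 17.28 = 1791 N·m.
Under the same torque, τ_max = 16T/(πd³) is largest where d is smallest — segment BC (d = 109 mm).
τ_max = 16·1791/(π·(0.109)³) = 7.044×10^6 Pa.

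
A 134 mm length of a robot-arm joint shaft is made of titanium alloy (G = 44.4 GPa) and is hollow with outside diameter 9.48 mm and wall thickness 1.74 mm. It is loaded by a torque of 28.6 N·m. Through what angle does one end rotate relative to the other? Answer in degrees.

J = π(d_o⁴ − d_i⁴)/32 = π(0.00948⁴ − 0.00600⁴)/32 = 6.657×10^-10 m⁴.
θ = T·L/(G·J) = 28.60 × 0.134 / (44.4×10⁹ × 6.657×10^-10) = 0.1297 rad.

7.43°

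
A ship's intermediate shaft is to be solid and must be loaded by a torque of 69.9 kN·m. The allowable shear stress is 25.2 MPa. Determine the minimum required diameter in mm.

For a solid shaft τ_max = 16T/(πd³), so d = (16T/(π τ_allow))^(1/3) = (16·69900/(π·2.52×10^7))^(1/3) = 0.2417 m.

242 mm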